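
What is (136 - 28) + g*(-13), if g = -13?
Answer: 277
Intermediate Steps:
(136 - 28) + g*(-13) = (136 - 28) - 13*(-13) = 108 + 169 = 277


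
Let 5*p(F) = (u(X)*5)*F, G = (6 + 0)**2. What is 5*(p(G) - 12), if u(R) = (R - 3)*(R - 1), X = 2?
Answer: -240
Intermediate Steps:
u(R) = (-1 + R)*(-3 + R) (u(R) = (-3 + R)*(-1 + R) = (-1 + R)*(-3 + R))
G = 36 (G = 6**2 = 36)
p(F) = -F (p(F) = (((3 + 2**2 - 4*2)*5)*F)/5 = (((3 + 4 - 8)*5)*F)/5 = ((-1*5)*F)/5 = (-5*F)/5 = -F)
5*(p(G) - 12) = 5*(-1*36 - 12) = 5*(-36 - 12) = 5*(-48) = -240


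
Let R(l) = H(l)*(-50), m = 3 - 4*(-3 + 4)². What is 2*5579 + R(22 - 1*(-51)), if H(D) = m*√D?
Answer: 11158 + 50*√73 ≈ 11585.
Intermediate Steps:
m = -1 (m = 3 - 4*1² = 3 - 4*1 = 3 - 4 = -1)
H(D) = -√D
R(l) = 50*√l (R(l) = -√l*(-50) = 50*√l)
2*5579 + R(22 - 1*(-51)) = 2*5579 + 50*√(22 - 1*(-51)) = 11158 + 50*√(22 + 51) = 11158 + 50*√73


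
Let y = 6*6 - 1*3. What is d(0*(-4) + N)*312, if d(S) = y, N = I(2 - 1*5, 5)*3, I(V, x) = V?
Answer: 10296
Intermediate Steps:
N = -9 (N = (2 - 1*5)*3 = (2 - 5)*3 = -3*3 = -9)
y = 33 (y = 36 - 3 = 33)
d(S) = 33
d(0*(-4) + N)*312 = 33*312 = 10296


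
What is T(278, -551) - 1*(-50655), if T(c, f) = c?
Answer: 50933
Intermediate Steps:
T(278, -551) - 1*(-50655) = 278 - 1*(-50655) = 278 + 50655 = 50933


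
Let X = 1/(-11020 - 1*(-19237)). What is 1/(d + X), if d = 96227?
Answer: 8217/790697260 ≈ 1.0392e-5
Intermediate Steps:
X = 1/8217 (X = 1/(-11020 + 19237) = 1/8217 ≈ 0.00012170)
1/(d + X) = 1/(96227 + 1/8217) = 1/(790697260/8217) = 8217/790697260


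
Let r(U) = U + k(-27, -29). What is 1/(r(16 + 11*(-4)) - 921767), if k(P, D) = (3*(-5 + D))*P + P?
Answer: -1/919068 ≈ -1.0881e-6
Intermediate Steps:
k(P, D) = P + P*(-15 + 3*D) (k(P, D) = (-15 + 3*D)*P + P = P*(-15 + 3*D) + P = P + P*(-15 + 3*D))
r(U) = 2727 + U (r(U) = U - 27*(-14 + 3*(-29)) = U - 27*(-14 - 87) = U - 27*(-101) = U + 2727 = 2727 + U)
1/(r(16 + 11*(-4)) - 921767) = 1/((2727 + (16 + 11*(-4))) - 921767) = 1/((2727 + (16 - 44)) - 921767) = 1/((2727 - 28) - 921767) = 1/(2699 - 921767) = 1/(-919068) = -1/919068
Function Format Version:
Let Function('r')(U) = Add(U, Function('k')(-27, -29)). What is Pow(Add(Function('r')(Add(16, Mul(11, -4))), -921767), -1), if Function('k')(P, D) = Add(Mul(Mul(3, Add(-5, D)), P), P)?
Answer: Rational(-1, 919068) ≈ -1.0881e-6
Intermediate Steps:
Function('k')(P, D) = Add(P, Mul(P, Add(-15, Mul(3, D)))) (Function('k')(P, D) = Add(Mul(Add(-15, Mul(3, D)), P), P) = Add(Mul(P, Add(-15, Mul(3, D))), P) = Add(P, Mul(P, Add(-15, Mul(3, D)))))
Function('r')(U) = Add(2727, U) (Function('r')(U) = Add(U, Mul(-27, Add(-14, Mul(3, -29)))) = Add(U, Mul(-27, Add(-14, -87))) = Add(U, Mul(-27, -101)) = Add(U, 2727) = Add(2727, U))
Pow(Add(Function('r')(Add(16, Mul(11, -4))), -921767), -1) = Pow(Add(Add(2727, Add(16, Mul(11, -4))), -921767), -1) = Pow(Add(Add(2727, Add(16, -44)), -921767), -1) = Pow(Add(Add(2727, -28), -921767), -1) = Pow(Add(2699, -921767), -1) = Pow(-919068, -1) = Rational(-1, 919068)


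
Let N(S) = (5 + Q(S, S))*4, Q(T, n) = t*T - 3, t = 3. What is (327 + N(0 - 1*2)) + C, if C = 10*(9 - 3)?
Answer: 371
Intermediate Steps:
Q(T, n) = -3 + 3*T (Q(T, n) = 3*T - 3 = -3 + 3*T)
C = 60 (C = 10*6 = 60)
N(S) = 8 + 12*S (N(S) = (5 + (-3 + 3*S))*4 = (2 + 3*S)*4 = 8 + 12*S)
(327 + N(0 - 1*2)) + C = (327 + (8 + 12*(0 - 1*2))) + 60 = (327 + (8 + 12*(0 - 2))) + 60 = (327 + (8 + 12*(-2))) + 60 = (327 + (8 - 24)) + 60 = (327 - 16) + 60 = 311 + 60 = 371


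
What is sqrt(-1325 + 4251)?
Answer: sqrt(2926) ≈ 54.093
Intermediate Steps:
sqrt(-1325 + 4251) = sqrt(2926)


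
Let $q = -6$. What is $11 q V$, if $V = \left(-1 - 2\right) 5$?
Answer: $990$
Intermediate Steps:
$V = -15$ ($V = \left(-3\right) 5 = -15$)
$11 q V = 11 \left(-6\right) \left(-15\right) = \left(-66\right) \left(-15\right) = 990$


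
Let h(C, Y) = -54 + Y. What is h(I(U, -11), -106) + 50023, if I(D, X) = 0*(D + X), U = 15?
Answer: 49863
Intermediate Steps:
I(D, X) = 0
h(I(U, -11), -106) + 50023 = (-54 - 106) + 50023 = -160 + 50023 = 49863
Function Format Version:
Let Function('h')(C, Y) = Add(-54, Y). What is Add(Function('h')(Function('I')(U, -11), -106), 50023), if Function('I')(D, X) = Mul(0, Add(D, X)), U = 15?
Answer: 49863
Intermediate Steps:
Function('I')(D, X) = 0
Add(Function('h')(Function('I')(U, -11), -106), 50023) = Add(Add(-54, -106), 50023) = Add(-160, 50023) = 49863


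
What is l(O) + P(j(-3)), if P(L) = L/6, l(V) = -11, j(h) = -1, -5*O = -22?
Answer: -67/6 ≈ -11.167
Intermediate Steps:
O = 22/5 (O = -⅕*(-22) = 22/5 ≈ 4.4000)
P(L) = L/6 (P(L) = L*(⅙) = L/6)
l(O) + P(j(-3)) = -11 + (⅙)*(-1) = -11 - ⅙ = -67/6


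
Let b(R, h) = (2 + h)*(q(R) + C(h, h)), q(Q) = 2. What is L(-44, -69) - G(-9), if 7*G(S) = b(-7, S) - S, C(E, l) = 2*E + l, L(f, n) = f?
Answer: -492/7 ≈ -70.286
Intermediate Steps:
C(E, l) = l + 2*E
b(R, h) = (2 + h)*(2 + 3*h) (b(R, h) = (2 + h)*(2 + (h + 2*h)) = (2 + h)*(2 + 3*h))
G(S) = 4/7 + S + 3*S²/7 (G(S) = ((4 + 3*S² + 8*S) - S)/7 = (4 + 3*S² + 7*S)/7 = 4/7 + S + 3*S²/7)
L(-44, -69) - G(-9) = -44 - (4/7 - 9 + (3/7)*(-9)²) = -44 - (4/7 - 9 + (3/7)*81) = -44 - (4/7 - 9 + 243/7) = -44 - 1*184/7 = -44 - 184/7 = -492/7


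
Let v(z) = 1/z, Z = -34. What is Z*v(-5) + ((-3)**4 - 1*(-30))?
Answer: 589/5 ≈ 117.80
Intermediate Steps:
Z*v(-5) + ((-3)**4 - 1*(-30)) = -34/(-5) + ((-3)**4 - 1*(-30)) = -34*(-1/5) + (81 + 30) = 34/5 + 111 = 589/5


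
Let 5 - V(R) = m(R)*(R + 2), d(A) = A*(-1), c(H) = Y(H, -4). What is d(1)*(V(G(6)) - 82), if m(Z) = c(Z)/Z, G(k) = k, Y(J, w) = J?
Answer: 85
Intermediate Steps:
c(H) = H
m(Z) = 1 (m(Z) = Z/Z = 1)
d(A) = -A
V(R) = 3 - R (V(R) = 5 - (R + 2) = 5 - (2 + R) = 5 + (-2 - R) = 3 - R)
d(1)*(V(G(6)) - 82) = (-1*1)*((3 - 1*6) - 82) = -((3 - 6) - 82) = -(-3 - 82) = -1*(-85) = 85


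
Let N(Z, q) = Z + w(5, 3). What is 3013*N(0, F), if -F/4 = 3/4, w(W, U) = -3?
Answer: -9039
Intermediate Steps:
F = -3 (F = -12/4 = -4*3/4 = -3)
N(Z, q) = -3 + Z (N(Z, q) = Z - 3 = -3 + Z)
3013*N(0, F) = 3013*(-3 + 0) = 3013*(-3) = -9039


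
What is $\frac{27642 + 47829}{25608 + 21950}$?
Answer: $\frac{75471}{47558} \approx 1.5869$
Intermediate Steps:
$\frac{27642 + 47829}{25608 + 21950} = \frac{75471}{47558}$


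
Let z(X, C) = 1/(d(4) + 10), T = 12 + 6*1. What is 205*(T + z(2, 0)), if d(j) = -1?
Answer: 33415/9 ≈ 3712.8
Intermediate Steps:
T = 18 (T = 12 + 6 = 18)
z(X, C) = ⅑ (z(X, C) = 1/(-1 + 10) = 1/9 = ⅑)
205*(T + z(2, 0)) = 205*(18 + ⅑) = 205*(163/9) = 33415/9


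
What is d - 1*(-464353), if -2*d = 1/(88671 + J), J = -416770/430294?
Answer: 17717009108064765/38154182504 ≈ 4.6435e+5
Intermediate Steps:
J = -208385/215147 (J = -416770*1/430294 = -208385/215147 ≈ -0.96857)
d = -215147/38154182504 (d = -1/(2*(88671 - 208385/215147)) = -1/(2*19077091252/215147) = -½*215147/19077091252 = -215147/38154182504 ≈ -5.6389e-6)
d - 1*(-464353) = -215147/38154182504 - 1*(-464353) = -215147/38154182504 + 464353 = 17717009108064765/38154182504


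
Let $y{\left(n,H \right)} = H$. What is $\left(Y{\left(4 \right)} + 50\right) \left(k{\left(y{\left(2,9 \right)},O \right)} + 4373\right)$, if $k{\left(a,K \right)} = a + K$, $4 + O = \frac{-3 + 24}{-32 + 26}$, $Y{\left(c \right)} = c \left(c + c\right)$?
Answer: $358709$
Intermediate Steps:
$Y{\left(c \right)} = 2 c^{2}$ ($Y{\left(c \right)} = c 2 c = 2 c^{2}$)
$O = - \frac{15}{2}$ ($O = -4 + \frac{-3 + 24}{-32 + 26} = -4 + \frac{21}{-6} = -4 + 21 \left(- \frac{1}{6}\right) = -4 - \frac{7}{2} = - \frac{15}{2} \approx -7.5$)
$k{\left(a,K \right)} = K + a$
$\left(Y{\left(4 \right)} + 50\right) \left(k{\left(y{\left(2,9 \right)},O \right)} + 4373\right) = \left(2 \cdot 4^{2} + 50\right) \left(\left(- \frac{15}{2} + 9\right) + 4373\right) = \left(2 \cdot 16 + 50\right) \left(\frac{3}{2} + 4373\right) = \left(32 + 50\right) \frac{8749}{2} = 82 \cdot \frac{8749}{2} = 358709$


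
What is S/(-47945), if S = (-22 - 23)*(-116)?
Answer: -1044/9589 ≈ -0.10887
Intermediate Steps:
S = 5220 (S = -45*(-116) = 5220)
S/(-47945) = 5220/(-47945) = 5220*(-1/47945) = -1044/9589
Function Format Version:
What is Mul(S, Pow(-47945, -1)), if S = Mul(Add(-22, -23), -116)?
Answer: Rational(-1044, 9589) ≈ -0.10887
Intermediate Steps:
S = 5220 (S = Mul(-45, -116) = 5220)
Mul(S, Pow(-47945, -1)) = Mul(5220, Pow(-47945, -1)) = Mul(5220, Rational(-1, 47945)) = Rational(-1044, 9589)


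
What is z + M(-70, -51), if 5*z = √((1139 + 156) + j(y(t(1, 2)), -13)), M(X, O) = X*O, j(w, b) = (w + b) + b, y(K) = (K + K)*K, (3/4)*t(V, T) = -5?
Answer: 3570 + 11*√101/15 ≈ 3577.4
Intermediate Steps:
t(V, T) = -20/3 (t(V, T) = (4/3)*(-5) = -20/3)
y(K) = 2*K² (y(K) = (2*K)*K = 2*K²)
j(w, b) = w + 2*b (j(w, b) = (b + w) + b = w + 2*b)
M(X, O) = O*X
z = 11*√101/15 (z = √((1139 + 156) + (2*(-20/3)² + 2*(-13)))/5 = √(1295 + (2*(400/9) - 26))/5 = √(1295 + (800/9 - 26))/5 = √(1295 + 566/9)/5 = √(12221/9)/5 = (11*√101/3)/5 = 11*√101/15 ≈ 7.3699)
z + M(-70, -51) = 11*√101/15 - 51*(-70) = 11*√101/15 + 3570 = 3570 + 11*√101/15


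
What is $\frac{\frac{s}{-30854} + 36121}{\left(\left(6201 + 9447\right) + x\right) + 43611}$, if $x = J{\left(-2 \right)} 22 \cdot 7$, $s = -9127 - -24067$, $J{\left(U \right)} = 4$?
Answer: $\frac{557231197}{923691625} \approx 0.60327$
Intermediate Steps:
$s = 14940$ ($s = -9127 + 24067 = 14940$)
$x = 616$ ($x = 4 \cdot 22 \cdot 7 = 88 \cdot 7 = 616$)
$\frac{\frac{s}{-30854} + 36121}{\left(\left(6201 + 9447\right) + x\right) + 43611} = \frac{\frac{14940}{-30854} + 36121}{\left(\left(6201 + 9447\right) + 616\right) + 43611} = \frac{14940 \left(- \frac{1}{30854}\right) + 36121}{\left(15648 + 616\right) + 43611} = \frac{- \frac{7470}{15427} + 36121}{16264 + 43611} = \frac{557231197}{15427 \cdot 59875} = \frac{557231197}{15427} \cdot \frac{1}{59875} = \frac{557231197}{923691625}$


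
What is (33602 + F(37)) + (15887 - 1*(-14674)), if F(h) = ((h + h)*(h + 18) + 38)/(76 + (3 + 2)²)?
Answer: 6484571/101 ≈ 64204.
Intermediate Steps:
F(h) = 38/101 + 2*h*(18 + h)/101 (F(h) = ((2*h)*(18 + h) + 38)/(76 + 5²) = (2*h*(18 + h) + 38)/(76 + 25) = (38 + 2*h*(18 + h))/101 = (38 + 2*h*(18 + h))*(1/101) = 38/101 + 2*h*(18 + h)/101)
(33602 + F(37)) + (15887 - 1*(-14674)) = (33602 + (38/101 + (2/101)*37² + (36/101)*37)) + (15887 - 1*(-14674)) = (33602 + (38/101 + (2/101)*1369 + 1332/101)) + (15887 + 14674) = (33602 + (38/101 + 2738/101 + 1332/101)) + 30561 = (33602 + 4108/101) + 30561 = 3397910/101 + 30561 = 6484571/101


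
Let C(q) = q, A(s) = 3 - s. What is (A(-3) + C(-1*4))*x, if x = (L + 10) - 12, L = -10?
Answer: -24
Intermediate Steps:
x = -12 (x = (-10 + 10) - 12 = 0 - 12 = -12)
(A(-3) + C(-1*4))*x = ((3 - 1*(-3)) - 1*4)*(-12) = ((3 + 3) - 4)*(-12) = (6 - 4)*(-12) = 2*(-12) = -24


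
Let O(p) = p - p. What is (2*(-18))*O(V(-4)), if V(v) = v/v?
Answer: 0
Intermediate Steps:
V(v) = 1
O(p) = 0
(2*(-18))*O(V(-4)) = (2*(-18))*0 = -36*0 = 0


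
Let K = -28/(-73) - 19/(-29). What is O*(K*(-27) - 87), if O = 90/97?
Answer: -21919680/205349 ≈ -106.74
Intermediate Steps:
K = 2199/2117 (K = -28*(-1/73) - 19*(-1/29) = 28/73 + 19/29 = 2199/2117 ≈ 1.0387)
O = 90/97 (O = 90*(1/97) = 90/97 ≈ 0.92784)
O*(K*(-27) - 87) = 90*((2199/2117)*(-27) - 87)/97 = 90*(-59373/2117 - 87)/97 = (90/97)*(-243552/2117) = -21919680/205349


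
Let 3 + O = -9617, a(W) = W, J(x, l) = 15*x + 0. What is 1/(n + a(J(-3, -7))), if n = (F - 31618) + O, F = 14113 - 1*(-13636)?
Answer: -1/13534 ≈ -7.3888e-5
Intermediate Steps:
J(x, l) = 15*x
O = -9620 (O = -3 - 9617 = -9620)
F = 27749 (F = 14113 + 13636 = 27749)
n = -13489 (n = (27749 - 31618) - 9620 = -3869 - 9620 = -13489)
1/(n + a(J(-3, -7))) = 1/(-13489 + 15*(-3)) = 1/(-13489 - 45) = 1/(-13534) = -1/13534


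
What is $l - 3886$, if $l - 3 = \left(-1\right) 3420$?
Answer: $-7303$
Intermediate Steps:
$l = -3417$ ($l = 3 - 3420 = -3417$)
$l - 3886 = -3417 - 3886 = -7303$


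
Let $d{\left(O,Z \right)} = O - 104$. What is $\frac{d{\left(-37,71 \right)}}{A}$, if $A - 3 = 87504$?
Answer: $- \frac{47}{29169} \approx -0.0016113$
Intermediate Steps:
$d{\left(O,Z \right)} = -104 + O$
$A = 87507$ ($A = 3 + 87504 = 87507$)
$\frac{d{\left(-37,71 \right)}}{A} = \frac{-104 - 37}{87507} = \left(-141\right) \frac{1}{87507} = - \frac{47}{29169}$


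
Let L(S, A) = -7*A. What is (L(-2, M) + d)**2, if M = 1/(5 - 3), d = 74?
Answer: 19881/4 ≈ 4970.3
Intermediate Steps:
M = 1/2 ≈ 0.50000
(L(-2, M) + d)**2 = (-7*1/2 + 74)**2 = (-7/2 + 74)**2 = (141/2)**2 = 19881/4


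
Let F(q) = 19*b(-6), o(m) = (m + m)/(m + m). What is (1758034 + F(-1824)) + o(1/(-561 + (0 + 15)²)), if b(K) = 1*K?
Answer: 1757921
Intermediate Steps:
b(K) = K
o(m) = 1 (o(m) = (2*m)/((2*m)) = (2*m)*(1/(2*m)) = 1)
F(q) = -114 (F(q) = 19*(-6) = -114)
(1758034 + F(-1824)) + o(1/(-561 + (0 + 15)²)) = (1758034 - 114) + 1 = 1757920 + 1 = 1757921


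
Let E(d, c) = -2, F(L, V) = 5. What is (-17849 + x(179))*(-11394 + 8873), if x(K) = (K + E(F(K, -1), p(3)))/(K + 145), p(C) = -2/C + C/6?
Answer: 4859562793/108 ≈ 4.4996e+7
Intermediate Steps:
p(C) = -2/C + C/6 (p(C) = -2/C + C*(1/6) = -2/C + C/6)
x(K) = (-2 + K)/(145 + K) (x(K) = (K - 2)/(K + 145) = (-2 + K)/(145 + K))
(-17849 + x(179))*(-11394 + 8873) = (-17849 + (-2 + 179)/(145 + 179))*(-11394 + 8873) = (-17849 + 177/324)*(-2521) = (-17849 + (1/324)*177)*(-2521) = (-17849 + 59/108)*(-2521) = -1927633/108*(-2521) = 4859562793/108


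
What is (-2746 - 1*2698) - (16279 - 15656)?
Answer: -6067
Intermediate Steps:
(-2746 - 1*2698) - (16279 - 15656) = (-2746 - 2698) - 1*623 = -5444 - 623 = -6067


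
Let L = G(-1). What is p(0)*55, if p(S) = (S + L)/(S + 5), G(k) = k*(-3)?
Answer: 33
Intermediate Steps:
G(k) = -3*k
L = 3 (L = -3*(-1) = 3)
p(S) = (3 + S)/(5 + S) (p(S) = (S + 3)/(S + 5) = (3 + S)/(5 + S))
p(0)*55 = ((3 + 0)/(5 + 0))*55 = (3/5)*55 = ((⅕)*3)*55 = (⅗)*55 = 33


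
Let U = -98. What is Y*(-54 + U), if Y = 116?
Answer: -17632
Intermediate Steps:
Y*(-54 + U) = 116*(-54 - 98) = 116*(-152) = -17632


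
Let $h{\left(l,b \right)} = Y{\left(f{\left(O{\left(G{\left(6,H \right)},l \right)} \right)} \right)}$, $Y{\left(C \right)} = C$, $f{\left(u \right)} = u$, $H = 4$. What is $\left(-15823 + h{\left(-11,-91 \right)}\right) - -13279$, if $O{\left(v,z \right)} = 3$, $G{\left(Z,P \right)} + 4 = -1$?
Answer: $-2541$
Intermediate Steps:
$G{\left(Z,P \right)} = -5$ ($G{\left(Z,P \right)} = -4 - 1 = -5$)
$h{\left(l,b \right)} = 3$
$\left(-15823 + h{\left(-11,-91 \right)}\right) - -13279 = \left(-15823 + 3\right) - -13279 = -15820 + 13279 = -2541$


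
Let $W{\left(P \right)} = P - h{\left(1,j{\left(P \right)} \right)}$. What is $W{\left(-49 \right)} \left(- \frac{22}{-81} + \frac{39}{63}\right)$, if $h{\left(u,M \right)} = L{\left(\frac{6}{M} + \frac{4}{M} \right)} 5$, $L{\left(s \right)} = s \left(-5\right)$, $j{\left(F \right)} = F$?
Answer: $- \frac{1338755}{27783} \approx -48.186$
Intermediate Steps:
$L{\left(s \right)} = - 5 s$
$h{\left(u,M \right)} = - \frac{250}{M}$ ($h{\left(u,M \right)} = - 5 \left(\frac{6}{M} + \frac{4}{M}\right) 5 = - 5 \frac{10}{M} 5 = - \frac{50}{M} 5 = - \frac{250}{M}$)
$W{\left(P \right)} = P + \frac{250}{P}$ ($W{\left(P \right)} = P - - \frac{250}{P} = P + \frac{250}{P}$)
$W{\left(-49 \right)} \left(- \frac{22}{-81} + \frac{39}{63}\right) = \left(-49 + \frac{250}{-49}\right) \left(- \frac{22}{-81} + \frac{39}{63}\right) = \left(-49 + 250 \left(- \frac{1}{49}\right)\right) \left(\left(-22\right) \left(- \frac{1}{81}\right) + 39 \cdot \frac{1}{63}\right) = \left(-49 - \frac{250}{49}\right) \left(\frac{22}{81} + \frac{13}{21}\right) = \left(- \frac{2651}{49}\right) \frac{505}{567} = - \frac{1338755}{27783}$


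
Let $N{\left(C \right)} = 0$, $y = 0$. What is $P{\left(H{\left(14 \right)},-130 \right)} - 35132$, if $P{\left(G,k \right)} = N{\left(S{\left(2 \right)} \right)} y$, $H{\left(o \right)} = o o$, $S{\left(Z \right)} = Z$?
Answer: $-35132$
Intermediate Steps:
$H{\left(o \right)} = o^{2}$
$P{\left(G,k \right)} = 0$ ($P{\left(G,k \right)} = 0 \cdot 0 = 0$)
$P{\left(H{\left(14 \right)},-130 \right)} - 35132 = 0 - 35132 = -35132$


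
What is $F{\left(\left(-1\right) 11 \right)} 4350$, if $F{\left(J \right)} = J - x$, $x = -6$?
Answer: $-21750$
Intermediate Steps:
$F{\left(J \right)} = 6 + J$ ($F{\left(J \right)} = J - -6 = J + 6 = 6 + J$)
$F{\left(\left(-1\right) 11 \right)} 4350 = \left(6 - 11\right) 4350 = \left(-5\right) 4350 = -21750$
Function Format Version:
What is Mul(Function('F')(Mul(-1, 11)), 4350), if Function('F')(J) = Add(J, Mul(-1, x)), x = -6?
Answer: -21750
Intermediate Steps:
Function('F')(J) = Add(6, J) (Function('F')(J) = Add(J, Mul(-1, -6)) = Add(J, 6) = Add(6, J))
Mul(Function('F')(Mul(-1, 11)), 4350) = Mul(Add(6, Mul(-1, 11)), 4350) = Mul(Add(6, -11), 4350) = Mul(-5, 4350) = -21750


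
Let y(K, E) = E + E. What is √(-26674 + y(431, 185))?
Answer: 8*I*√411 ≈ 162.19*I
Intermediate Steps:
y(K, E) = 2*E
√(-26674 + y(431, 185)) = √(-26674 + 2*185) = √(-26674 + 370) = √(-26304) = 8*I*√411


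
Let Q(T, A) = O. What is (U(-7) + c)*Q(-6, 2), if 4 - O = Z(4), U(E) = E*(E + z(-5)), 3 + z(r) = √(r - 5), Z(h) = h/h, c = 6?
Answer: 228 - 21*I*√10 ≈ 228.0 - 66.408*I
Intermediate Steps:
Z(h) = 1
z(r) = -3 + √(-5 + r) (z(r) = -3 + √(r - 5) = -3 + √(-5 + r))
U(E) = E*(-3 + E + I*√10) (U(E) = E*(E + (-3 + √(-5 - 5))) = E*(E + (-3 + √(-10))) = E*(E + (-3 + I*√10)) = E*(-3 + E + I*√10))
O = 3 (O = 4 - 1*1 = 4 - 1 = 3)
Q(T, A) = 3
(U(-7) + c)*Q(-6, 2) = (-7*(-3 - 7 + I*√10) + 6)*3 = (-7*(-10 + I*√10) + 6)*3 = ((70 - 7*I*√10) + 6)*3 = (76 - 7*I*√10)*3 = 228 - 21*I*√10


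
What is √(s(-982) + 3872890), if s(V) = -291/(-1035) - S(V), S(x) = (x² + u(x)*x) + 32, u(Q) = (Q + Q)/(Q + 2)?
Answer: √16974704214345/2415 ≈ 1706.0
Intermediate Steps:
u(Q) = 2*Q/(2 + Q) (u(Q) = (2*Q)/(2 + Q) = 2*Q/(2 + Q))
S(x) = 32 + x² + 2*x²/(2 + x) (S(x) = (x² + (2*x/(2 + x))*x) + 32 = (x² + 2*x²/(2 + x)) + 32 = 32 + x² + 2*x²/(2 + x))
s(V) = 97/345 - (2*V² + (2 + V)*(32 + V²))/(2 + V) (s(V) = -291/(-1035) - (2*V² + (2 + V)*(32 + V²))/(2 + V) = -291*(-1/1035) - (2*V² + (2 + V)*(32 + V²))/(2 + V) = 97/345 - (2*V² + (2 + V)*(32 + V²))/(2 + V))
√(s(-982) + 3872890) = √((-690*(-982)² + (-10943 - 345*(-982)²)*(2 - 982))/(345*(2 - 982)) + 3872890) = √((1/345)*(-690*964324 + (-10943 - 345*964324)*(-980))/(-980) + 3872890) = √((1/345)*(-1/980)*(-665383560 + (-10943 - 332691780)*(-980)) + 3872890) = √((1/345)*(-1/980)*(-665383560 - 332702723*(-980)) + 3872890) = √((1/345)*(-1/980)*(-665383560 + 326048668540) + 3872890) = √((1/345)*(-1/980)*325383284980 + 3872890) = √(-16269164249/16905 + 3872890) = √(49202041201/16905) = √16974704214345/2415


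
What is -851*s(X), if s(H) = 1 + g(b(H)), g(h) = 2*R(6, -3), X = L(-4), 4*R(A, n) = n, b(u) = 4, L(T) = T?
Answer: 851/2 ≈ 425.50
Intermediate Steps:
R(A, n) = n/4
X = -4
g(h) = -3/2 (g(h) = 2*((¼)*(-3)) = 2*(-¾) = -3/2)
s(H) = -½ (s(H) = 1 - 3/2 = -½)
-851*s(X) = -851*(-½) = 851/2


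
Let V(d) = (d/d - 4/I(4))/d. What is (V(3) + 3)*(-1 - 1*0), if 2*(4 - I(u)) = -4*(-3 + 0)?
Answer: -4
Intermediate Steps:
I(u) = -2 (I(u) = 4 - (-2)*(-3 + 0) = 4 - (-2)*(-3) = 4 - ½*12 = 4 - 6 = -2)
V(d) = 3/d (V(d) = (d/d - 4/(-2))/d = (1 - 4*(-½))/d = (1 + 2)/d = 3/d)
(V(3) + 3)*(-1 - 1*0) = (3/3 + 3)*(-1 - 1*0) = (3*(⅓) + 3)*(-1 + 0) = (1 + 3)*(-1) = 4*(-1) = -4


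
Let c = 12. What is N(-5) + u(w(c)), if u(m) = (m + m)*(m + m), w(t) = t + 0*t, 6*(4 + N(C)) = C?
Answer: 3427/6 ≈ 571.17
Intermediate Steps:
N(C) = -4 + C/6
w(t) = t (w(t) = t + 0 = t)
u(m) = 4*m² (u(m) = (2*m)*(2*m) = 4*m²)
N(-5) + u(w(c)) = (-4 + (⅙)*(-5)) + 4*12² = (-4 - ⅚) + 4*144 = -29/6 + 576 = 3427/6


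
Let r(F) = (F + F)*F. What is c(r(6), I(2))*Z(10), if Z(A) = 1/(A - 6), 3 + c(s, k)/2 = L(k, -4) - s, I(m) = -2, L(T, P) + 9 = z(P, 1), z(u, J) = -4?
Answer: -44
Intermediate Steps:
L(T, P) = -13 (L(T, P) = -9 - 4 = -13)
r(F) = 2*F² (r(F) = (2*F)*F = 2*F²)
c(s, k) = -32 - 2*s (c(s, k) = -6 + 2*(-13 - s) = -6 + (-26 - 2*s) = -32 - 2*s)
Z(A) = 1/(-6 + A)
c(r(6), I(2))*Z(10) = (-32 - 4*6²)/(-6 + 10) = (-32 - 4*36)/4 = (-32 - 2*72)*(¼) = (-32 - 144)*(¼) = -176*¼ = -44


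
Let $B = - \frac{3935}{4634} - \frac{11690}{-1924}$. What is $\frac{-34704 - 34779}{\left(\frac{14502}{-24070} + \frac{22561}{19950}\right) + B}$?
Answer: $- \frac{531215357121990450}{43999289398357} \approx -12073.0$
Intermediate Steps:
$B = \frac{5825065}{1114477}$ ($B = \left(-3935\right) \frac{1}{4634} - - \frac{5845}{962} = - \frac{3935}{4634} + \frac{5845}{962} = \frac{5825065}{1114477} \approx 5.2267$)
$\frac{-34704 - 34779}{\left(\frac{14502}{-24070} + \frac{22561}{19950}\right) + B} = \frac{-34704 - 34779}{\left(\frac{14502}{-24070} + \frac{22561}{19950}\right) + \frac{5825065}{1114477}} = - \frac{69483}{\left(14502 \left(- \frac{1}{24070}\right) + 22561 \cdot \frac{1}{19950}\right) + \frac{5825065}{1114477}} = - \frac{69483}{\left(- \frac{7251}{12035} + \frac{3223}{2850}\right) + \frac{5825065}{1114477}} = - \frac{69483}{\frac{3624691}{6859950} + \frac{5825065}{1114477}} = - \frac{69483}{\frac{43999289398357}{7645256496150}} = \left(-69483\right) \frac{7645256496150}{43999289398357} = - \frac{531215357121990450}{43999289398357}$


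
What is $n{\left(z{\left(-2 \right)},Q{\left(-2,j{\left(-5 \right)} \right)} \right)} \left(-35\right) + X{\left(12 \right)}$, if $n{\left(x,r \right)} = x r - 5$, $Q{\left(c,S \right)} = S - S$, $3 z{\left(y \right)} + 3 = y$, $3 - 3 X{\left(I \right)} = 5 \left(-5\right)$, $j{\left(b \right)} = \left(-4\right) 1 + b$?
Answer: $\frac{553}{3} \approx 184.33$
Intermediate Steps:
$j{\left(b \right)} = -4 + b$
$X{\left(I \right)} = \frac{28}{3}$ ($X{\left(I \right)} = 1 - \frac{5 \left(-5\right)}{3} = 1 - - \frac{25}{3} = 1 + \frac{25}{3} = \frac{28}{3}$)
$z{\left(y \right)} = -1 + \frac{y}{3}$
$Q{\left(c,S \right)} = 0$
$n{\left(x,r \right)} = -5 + r x$ ($n{\left(x,r \right)} = r x - 5 = -5 + r x$)
$n{\left(z{\left(-2 \right)},Q{\left(-2,j{\left(-5 \right)} \right)} \right)} \left(-35\right) + X{\left(12 \right)} = \left(-5 + 0 \left(-1 + \frac{1}{3} \left(-2\right)\right)\right) \left(-35\right) + \frac{28}{3} = \left(-5 + 0 \left(-1 - \frac{2}{3}\right)\right) \left(-35\right) + \frac{28}{3} = \left(-5 + 0 \left(- \frac{5}{3}\right)\right) \left(-35\right) + \frac{28}{3} = \left(-5 + 0\right) \left(-35\right) + \frac{28}{3} = \left(-5\right) \left(-35\right) + \frac{28}{3} = 175 + \frac{28}{3} = \frac{553}{3}$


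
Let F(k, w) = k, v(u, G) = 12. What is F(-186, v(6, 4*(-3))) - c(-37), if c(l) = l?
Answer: -149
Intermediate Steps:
F(-186, v(6, 4*(-3))) - c(-37) = -186 - 1*(-37) = -186 + 37 = -149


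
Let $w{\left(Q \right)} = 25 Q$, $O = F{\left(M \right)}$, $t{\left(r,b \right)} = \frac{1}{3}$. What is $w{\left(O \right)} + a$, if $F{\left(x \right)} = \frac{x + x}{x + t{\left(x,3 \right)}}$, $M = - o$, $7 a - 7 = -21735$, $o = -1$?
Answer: $- \frac{6133}{2} \approx -3066.5$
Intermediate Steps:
$a = -3104$ ($a = 1 + \frac{1}{7} \left(-21735\right) = 1 - 3105 = -3104$)
$M = 1$ ($M = \left(-1\right) \left(-1\right) = 1$)
$t{\left(r,b \right)} = \frac{1}{3}$
$F{\left(x \right)} = \frac{2 x}{\frac{1}{3} + x}$ ($F{\left(x \right)} = \frac{x + x}{x + \frac{1}{3}} = \frac{2 x}{\frac{1}{3} + x}$)
$O = \frac{3}{2}$ ($O = 6 \cdot 1 \frac{1}{1 + 3 \cdot 1} = 6 \cdot 1 \frac{1}{1 + 3} = 6 \cdot 1 \cdot \frac{1}{4} = \frac{3}{2} \approx 1.5$)
$w{\left(O \right)} + a = 25 \cdot \frac{3}{2} - 3104 = \frac{75}{2} - 3104 = - \frac{6133}{2}$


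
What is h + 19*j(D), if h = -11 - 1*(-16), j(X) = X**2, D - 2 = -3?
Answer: 24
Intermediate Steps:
D = -1 (D = 2 - 3 = -1)
h = 5 (h = -11 + 16 = 5)
h + 19*j(D) = 5 + 19*(-1)**2 = 5 + 19*1 = 5 + 19 = 24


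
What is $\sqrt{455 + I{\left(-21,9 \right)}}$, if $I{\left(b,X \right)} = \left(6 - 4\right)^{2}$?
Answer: $3 \sqrt{51} \approx 21.424$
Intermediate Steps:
$I{\left(b,X \right)} = 4$ ($I{\left(b,X \right)} = 2^{2} = 4$)
$\sqrt{455 + I{\left(-21,9 \right)}} = \sqrt{455 + 4} = \sqrt{459} = 3 \sqrt{51}$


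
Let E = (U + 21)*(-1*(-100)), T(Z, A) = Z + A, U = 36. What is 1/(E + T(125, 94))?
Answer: 1/5919 ≈ 0.00016895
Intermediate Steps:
T(Z, A) = A + Z
E = 5700 (E = (36 + 21)*(-1*(-100)) = 57*100 = 5700)
1/(E + T(125, 94)) = 1/(5700 + (94 + 125)) = 1/(5700 + 219) = 1/5919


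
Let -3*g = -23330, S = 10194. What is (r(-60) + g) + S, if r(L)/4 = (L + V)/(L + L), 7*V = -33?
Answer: 3774293/210 ≈ 17973.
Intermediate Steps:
V = -33/7 (V = (⅐)*(-33) = -33/7 ≈ -4.7143)
g = 23330/3 (g = -⅓*(-23330) = 23330/3 ≈ 7776.7)
r(L) = 2*(-33/7 + L)/L (r(L) = 4*((L - 33/7)/(L + L)) = 4*((-33/7 + L)/((2*L))) = 4*((-33/7 + L)*(1/(2*L))) = 4*((-33/7 + L)/(2*L)) = 2*(-33/7 + L)/L)
(r(-60) + g) + S = ((2 - 66/7/(-60)) + 23330/3) + 10194 = ((2 - 66/7*(-1/60)) + 23330/3) + 10194 = ((2 + 11/70) + 23330/3) + 10194 = (151/70 + 23330/3) + 10194 = 1633553/210 + 10194 = 3774293/210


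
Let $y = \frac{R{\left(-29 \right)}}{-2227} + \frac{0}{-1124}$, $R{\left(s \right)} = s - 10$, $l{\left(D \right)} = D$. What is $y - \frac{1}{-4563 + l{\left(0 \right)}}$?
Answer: $\frac{180184}{10161801} \approx 0.017731$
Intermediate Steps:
$R{\left(s \right)} = -10 + s$ ($R{\left(s \right)} = s - 10 = -10 + s$)
$y = \frac{39}{2227}$ ($y = \frac{-10 - 29}{-2227} + \frac{0}{-1124} = \left(-39\right) \left(- \frac{1}{2227}\right) + 0 \left(- \frac{1}{1124}\right) = \frac{39}{2227} + 0 = \frac{39}{2227} \approx 0.017512$)
$y - \frac{1}{-4563 + l{\left(0 \right)}} = \frac{39}{2227} - \frac{1}{-4563 + 0} = \frac{39}{2227} - \frac{1}{-4563} = \frac{39}{2227} - - \frac{1}{4563} = \frac{39}{2227} + \frac{1}{4563} = \frac{180184}{10161801}$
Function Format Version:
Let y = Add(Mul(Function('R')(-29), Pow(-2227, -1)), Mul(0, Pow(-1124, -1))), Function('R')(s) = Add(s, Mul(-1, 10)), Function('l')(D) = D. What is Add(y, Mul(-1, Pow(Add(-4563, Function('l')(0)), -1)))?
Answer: Rational(180184, 10161801) ≈ 0.017731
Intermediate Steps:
Function('R')(s) = Add(-10, s) (Function('R')(s) = Add(s, -10) = Add(-10, s))
y = Rational(39, 2227) (y = Add(Mul(Add(-10, -29), Pow(-2227, -1)), Mul(0, Pow(-1124, -1))) = Add(Mul(-39, Rational(-1, 2227)), Mul(0, Rational(-1, 1124))) = Add(Rational(39, 2227), 0) = Rational(39, 2227) ≈ 0.017512)
Add(y, Mul(-1, Pow(Add(-4563, Function('l')(0)), -1))) = Add(Rational(39, 2227), Mul(-1, Pow(Add(-4563, 0), -1))) = Add(Rational(39, 2227), Mul(-1, Pow(-4563, -1))) = Add(Rational(39, 2227), Mul(-1, Rational(-1, 4563))) = Add(Rational(39, 2227), Rational(1, 4563)) = Rational(180184, 10161801)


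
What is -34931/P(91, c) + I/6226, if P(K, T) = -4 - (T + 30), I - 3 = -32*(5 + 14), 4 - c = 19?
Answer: 19769901/10754 ≈ 1838.4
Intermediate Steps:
c = -15 (c = 4 - 1*19 = 4 - 19 = -15)
I = -605 (I = 3 - 32*(5 + 14) = 3 - 32*19 = 3 - 608 = -605)
P(K, T) = -34 - T (P(K, T) = -4 - (30 + T) = -4 + (-30 - T) = -34 - T)
-34931/P(91, c) + I/6226 = -34931/(-34 - 1*(-15)) - 605/6226 = -34931/(-34 + 15) - 605*1/6226 = -34931/(-19) - 55/566 = -34931*(-1/19) - 55/566 = 34931/19 - 55/566 = 19769901/10754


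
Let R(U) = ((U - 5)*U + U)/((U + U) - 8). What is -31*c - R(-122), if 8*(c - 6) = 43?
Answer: -2333/8 ≈ -291.63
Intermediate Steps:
c = 91/8 (c = 6 + (⅛)*43 = 6 + 43/8 = 91/8 ≈ 11.375)
R(U) = (U + U*(-5 + U))/(-8 + 2*U) (R(U) = ((-5 + U)*U + U)/(2*U - 8) = (U*(-5 + U) + U)/(-8 + 2*U) = (U + U*(-5 + U))/(-8 + 2*U))
-31*c - R(-122) = -31*91/8 - (-122)/2 = -2821/8 - 1*(-61) = -2821/8 + 61 = -2333/8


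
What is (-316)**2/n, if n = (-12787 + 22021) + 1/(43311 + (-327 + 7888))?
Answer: 5079874432/469752049 ≈ 10.814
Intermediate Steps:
n = 469752049/50872 (n = 9234 + 1/(43311 + 7561) = 9234 + 1/50872 = 469752049/50872 ≈ 9234.0)
(-316)**2/n = (-316)**2/(469752049/50872) = 99856*(50872/469752049) = 5079874432/469752049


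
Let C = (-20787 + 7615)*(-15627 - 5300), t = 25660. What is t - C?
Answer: -275624784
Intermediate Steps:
C = 275650444 (C = -13172*(-20927) = 275650444)
t - C = 25660 - 1*275650444 = 25660 - 275650444 = -275624784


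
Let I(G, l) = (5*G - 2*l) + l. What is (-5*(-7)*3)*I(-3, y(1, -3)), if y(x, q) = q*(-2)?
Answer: -2205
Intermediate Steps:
y(x, q) = -2*q
I(G, l) = -l + 5*G (I(G, l) = (-2*l + 5*G) + l = -l + 5*G)
(-5*(-7)*3)*I(-3, y(1, -3)) = (-5*(-7)*3)*(-(-2)*(-3) + 5*(-3)) = (35*3)*(-1*6 - 15) = 105*(-6 - 15) = 105*(-21) = -2205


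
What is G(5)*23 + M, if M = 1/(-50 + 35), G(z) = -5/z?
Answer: -346/15 ≈ -23.067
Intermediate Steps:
M = -1/15 (M = 1/(-15) = -1/15 ≈ -0.066667)
G(5)*23 + M = -5/5*23 - 1/15 = -5*⅕*23 - 1/15 = -1*23 - 1/15 = -23 - 1/15 = -346/15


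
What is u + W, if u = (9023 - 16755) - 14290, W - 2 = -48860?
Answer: -70880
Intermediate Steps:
W = -48858 (W = 2 - 48860 = -48858)
u = -22022 (u = -7732 - 14290 = -22022)
u + W = -22022 - 48858 = -70880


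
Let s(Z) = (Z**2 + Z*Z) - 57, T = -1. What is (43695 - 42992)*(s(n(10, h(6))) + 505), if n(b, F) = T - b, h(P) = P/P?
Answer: 485070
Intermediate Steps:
h(P) = 1
n(b, F) = -1 - b
s(Z) = -57 + 2*Z**2 (s(Z) = (Z**2 + Z**2) - 57 = 2*Z**2 - 57 = -57 + 2*Z**2)
(43695 - 42992)*(s(n(10, h(6))) + 505) = (43695 - 42992)*((-57 + 2*(-1 - 1*10)**2) + 505) = 703*((-57 + 2*(-1 - 10)**2) + 505) = 703*((-57 + 2*(-11)**2) + 505) = 703*((-57 + 2*121) + 505) = 703*((-57 + 242) + 505) = 703*(185 + 505) = 703*690 = 485070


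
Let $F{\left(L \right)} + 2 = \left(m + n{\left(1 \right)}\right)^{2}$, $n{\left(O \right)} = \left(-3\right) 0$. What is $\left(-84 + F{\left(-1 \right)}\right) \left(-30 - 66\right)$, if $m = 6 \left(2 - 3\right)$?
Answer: $4800$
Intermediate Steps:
$n{\left(O \right)} = 0$
$m = -6$ ($m = 6 \left(-1\right) = -6$)
$F{\left(L \right)} = 34$ ($F{\left(L \right)} = -2 + \left(-6 + 0\right)^{2} = -2 + \left(-6\right)^{2} = -2 + 36 = 34$)
$\left(-84 + F{\left(-1 \right)}\right) \left(-30 - 66\right) = \left(-84 + 34\right) \left(-30 - 66\right) = - 50 \left(-30 - 66\right) = \left(-50\right) \left(-96\right) = 4800$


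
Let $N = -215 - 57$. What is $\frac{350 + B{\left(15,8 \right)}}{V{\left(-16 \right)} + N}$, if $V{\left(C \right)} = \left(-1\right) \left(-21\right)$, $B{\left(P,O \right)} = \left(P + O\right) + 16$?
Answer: $- \frac{389}{251} \approx -1.5498$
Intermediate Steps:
$B{\left(P,O \right)} = 16 + O + P$ ($B{\left(P,O \right)} = \left(O + P\right) + 16 = 16 + O + P$)
$V{\left(C \right)} = 21$
$N = -272$
$\frac{350 + B{\left(15,8 \right)}}{V{\left(-16 \right)} + N} = \frac{350 + \left(16 + 8 + 15\right)}{21 - 272} = \frac{350 + 39}{-251} = 389 \left(- \frac{1}{251}\right) = - \frac{389}{251}$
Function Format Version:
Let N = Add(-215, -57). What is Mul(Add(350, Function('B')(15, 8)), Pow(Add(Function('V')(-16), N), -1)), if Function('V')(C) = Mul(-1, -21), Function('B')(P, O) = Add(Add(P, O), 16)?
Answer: Rational(-389, 251) ≈ -1.5498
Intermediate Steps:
Function('B')(P, O) = Add(16, O, P) (Function('B')(P, O) = Add(Add(O, P), 16) = Add(16, O, P))
Function('V')(C) = 21
N = -272
Mul(Add(350, Function('B')(15, 8)), Pow(Add(Function('V')(-16), N), -1)) = Mul(Add(350, Add(16, 8, 15)), Pow(Add(21, -272), -1)) = Mul(Add(350, 39), Pow(-251, -1)) = Mul(389, Rational(-1, 251)) = Rational(-389, 251)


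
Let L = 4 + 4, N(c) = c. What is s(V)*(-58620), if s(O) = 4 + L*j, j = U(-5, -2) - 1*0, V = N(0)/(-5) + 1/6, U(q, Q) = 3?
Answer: -1641360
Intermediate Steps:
L = 8
V = 1/6 (V = 0/(-5) + 1/6 = 0*(-1/5) + 1*(1/6) = 0 + 1/6 = 1/6 ≈ 0.16667)
j = 3 (j = 3 - 1*0 = 3 + 0 = 3)
s(O) = 28 (s(O) = 4 + 8*3 = 4 + 24 = 28)
s(V)*(-58620) = 28*(-58620) = -1641360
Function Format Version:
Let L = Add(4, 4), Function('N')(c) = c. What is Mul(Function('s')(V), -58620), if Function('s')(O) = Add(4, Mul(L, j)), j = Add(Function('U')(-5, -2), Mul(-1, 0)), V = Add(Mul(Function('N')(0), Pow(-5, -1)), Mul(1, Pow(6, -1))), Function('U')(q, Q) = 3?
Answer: -1641360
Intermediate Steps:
L = 8
V = Rational(1, 6) (V = Add(Mul(0, Pow(-5, -1)), Mul(1, Pow(6, -1))) = Add(Mul(0, Rational(-1, 5)), Mul(1, Rational(1, 6))) = Add(0, Rational(1, 6)) = Rational(1, 6) ≈ 0.16667)
j = 3 (j = Add(3, Mul(-1, 0)) = Add(3, 0) = 3)
Function('s')(O) = 28 (Function('s')(O) = Add(4, Mul(8, 3)) = Add(4, 24) = 28)
Mul(Function('s')(V), -58620) = Mul(28, -58620) = -1641360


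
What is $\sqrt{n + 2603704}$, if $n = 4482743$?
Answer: $9 \sqrt{87487} \approx 2662.0$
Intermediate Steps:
$\sqrt{n + 2603704} = \sqrt{4482743 + 2603704} = \sqrt{7086447} = 9 \sqrt{87487}$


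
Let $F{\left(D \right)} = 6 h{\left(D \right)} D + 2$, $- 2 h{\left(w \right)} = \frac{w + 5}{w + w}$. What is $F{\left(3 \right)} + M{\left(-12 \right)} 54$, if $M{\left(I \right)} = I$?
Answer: $-658$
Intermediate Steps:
$h{\left(w \right)} = - \frac{5 + w}{4 w}$ ($h{\left(w \right)} = - \frac{\left(w + 5\right) \frac{1}{w + w}}{2} = - \frac{\left(5 + w\right) \frac{1}{2 w}}{2} = - \frac{\frac{1}{2} \frac{1}{w} \left(5 + w\right)}{2} = - \frac{5 + w}{4 w}$)
$F{\left(D \right)} = - \frac{11}{2} - \frac{3 D}{2}$ ($F{\left(D \right)} = 6 \frac{-5 - D}{4 D} D + 2 = 6 \left(- \frac{5}{4} - \frac{D}{4}\right) + 2 = \left(- \frac{15}{2} - \frac{3 D}{2}\right) + 2 = - \frac{11}{2} - \frac{3 D}{2}$)
$F{\left(3 \right)} + M{\left(-12 \right)} 54 = \left(- \frac{11}{2} - \frac{9}{2}\right) - 648 = -10 - 648 = -658$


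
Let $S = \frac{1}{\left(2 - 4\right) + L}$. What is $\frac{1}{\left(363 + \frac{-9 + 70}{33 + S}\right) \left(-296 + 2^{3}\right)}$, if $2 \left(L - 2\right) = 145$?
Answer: $- \frac{4787}{502999488} \approx -9.5169 \cdot 10^{-6}$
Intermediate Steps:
$L = \frac{149}{2}$ ($L = 2 + \frac{1}{2} \cdot 145 = 2 + \frac{145}{2} = \frac{149}{2} \approx 74.5$)
$S = \frac{2}{145}$ ($S = \frac{1}{\left(2 - 4\right) + \frac{149}{2}} = \frac{1}{-2 + \frac{149}{2}} = \frac{1}{\frac{145}{2}} = \frac{2}{145} \approx 0.013793$)
$\frac{1}{\left(363 + \frac{-9 + 70}{33 + S}\right) \left(-296 + 2^{3}\right)} = \frac{1}{\left(363 + \frac{-9 + 70}{33 + \frac{2}{145}}\right) \left(-296 + 2^{3}\right)} = \frac{1}{\left(363 + \frac{61}{\frac{4787}{145}}\right) \left(-296 + 8\right)} = \frac{1}{\left(363 + 61 \cdot \frac{145}{4787}\right) \left(-288\right)} = \frac{1}{\left(363 + \frac{8845}{4787}\right) \left(-288\right)} = \frac{1}{\frac{1746526}{4787} \left(-288\right)} = \frac{1}{- \frac{502999488}{4787}} = - \frac{4787}{502999488}$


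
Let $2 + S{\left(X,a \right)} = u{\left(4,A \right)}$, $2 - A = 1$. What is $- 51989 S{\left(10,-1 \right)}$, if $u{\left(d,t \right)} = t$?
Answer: $51989$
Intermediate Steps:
$A = 1$ ($A = 2 - 1 = 1$)
$S{\left(X,a \right)} = -1$ ($S{\left(X,a \right)} = -2 + 1 = -1$)
$- 51989 S{\left(10,-1 \right)} = \left(-51989\right) \left(-1\right) = 51989$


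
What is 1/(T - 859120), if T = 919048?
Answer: 1/59928 ≈ 1.6687e-5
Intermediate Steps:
1/(T - 859120) = 1/(919048 - 859120) = 1/59928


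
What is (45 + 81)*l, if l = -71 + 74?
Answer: 378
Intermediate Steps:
l = 3
(45 + 81)*l = (45 + 81)*3 = 126*3 = 378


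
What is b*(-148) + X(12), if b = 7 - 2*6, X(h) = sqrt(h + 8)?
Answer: 740 + 2*sqrt(5) ≈ 744.47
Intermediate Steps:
X(h) = sqrt(8 + h)
b = -5 (b = 7 - 12 = -5)
b*(-148) + X(12) = -5*(-148) + sqrt(8 + 12) = 740 + sqrt(20) = 740 + 2*sqrt(5)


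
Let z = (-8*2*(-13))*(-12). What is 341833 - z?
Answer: 344329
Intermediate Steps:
z = -2496 (z = -16*(-13)*(-12) = 208*(-12) = -2496)
341833 - z = 341833 - 1*(-2496) = 341833 + 2496 = 344329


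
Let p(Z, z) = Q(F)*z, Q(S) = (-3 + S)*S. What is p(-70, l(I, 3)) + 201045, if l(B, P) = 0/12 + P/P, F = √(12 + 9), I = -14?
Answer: 201066 - 3*√21 ≈ 2.0105e+5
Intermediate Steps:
F = √21 ≈ 4.5826
Q(S) = S*(-3 + S)
l(B, P) = 1 (l(B, P) = 0*(1/12) + 1 = 0 + 1 = 1)
p(Z, z) = z*√21*(-3 + √21) (p(Z, z) = (√21*(-3 + √21))*z = z*√21*(-3 + √21))
p(-70, l(I, 3)) + 201045 = 3*1*(7 - √21) + 201045 = (21 - 3*√21) + 201045 = 201066 - 3*√21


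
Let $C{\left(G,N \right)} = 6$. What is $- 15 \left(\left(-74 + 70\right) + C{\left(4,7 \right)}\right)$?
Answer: $-30$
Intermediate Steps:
$- 15 \left(\left(-74 + 70\right) + C{\left(4,7 \right)}\right) = - 15 \left(\left(-74 + 70\right) + 6\right) = - 15 \left(-4 + 6\right) = \left(-15\right) 2 = -30$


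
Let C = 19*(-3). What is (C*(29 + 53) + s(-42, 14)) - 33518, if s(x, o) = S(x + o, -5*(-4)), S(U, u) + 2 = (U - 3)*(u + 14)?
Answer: -39248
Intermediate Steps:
C = -57
S(U, u) = -2 + (-3 + U)*(14 + u) (S(U, u) = -2 + (U - 3)*(u + 14) = -2 + (-3 + U)*(14 + u))
s(x, o) = -104 + 34*o + 34*x (s(x, o) = -44 - (-15)*(-4) + 14*(x + o) + (x + o)*(-5*(-4)) = -44 - 3*20 + 14*(o + x) + (o + x)*20 = -44 - 60 + (14*o + 14*x) + (20*o + 20*x) = -104 + 34*o + 34*x)
(C*(29 + 53) + s(-42, 14)) - 33518 = (-57*(29 + 53) + (-104 + 34*14 + 34*(-42))) - 33518 = (-57*82 + (-104 + 476 - 1428)) - 33518 = (-4674 - 1056) - 33518 = -5730 - 33518 = -39248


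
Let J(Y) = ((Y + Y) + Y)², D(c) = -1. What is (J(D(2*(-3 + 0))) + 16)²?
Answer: 625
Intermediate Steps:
J(Y) = 9*Y² (J(Y) = (2*Y + Y)² = (3*Y)² = 9*Y²)
(J(D(2*(-3 + 0))) + 16)² = (9*(-1)² + 16)² = (9*1 + 16)² = (9 + 16)² = 25² = 625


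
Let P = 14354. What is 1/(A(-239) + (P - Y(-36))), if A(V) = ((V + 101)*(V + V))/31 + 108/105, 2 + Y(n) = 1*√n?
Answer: 4851608965/79978296986389 + 3531675*I/159956593972778 ≈ 6.0662e-5 + 2.2079e-8*I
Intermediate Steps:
Y(n) = -2 + √n (Y(n) = -2 + 1*√n = -2 + √n)
A(V) = 36/35 + 2*V*(101 + V)/31 (A(V) = ((101 + V)*(2*V))*(1/31) + 108*(1/105) = (2*V*(101 + V))*(1/31) + 36/35 = 2*V*(101 + V)/31 + 36/35 = 36/35 + 2*V*(101 + V)/31)
1/(A(-239) + (P - Y(-36))) = 1/((36/35 + (2/31)*(-239)² + (202/31)*(-239)) + (14354 - (-2 + √(-36)))) = 1/((36/35 + (2/31)*57121 - 48278/31) + (14354 - (-2 + 6*I))) = 1/((36/35 + 114242/31 - 48278/31) + (14354 + (2 - 6*I))) = 1/(2309856/1085 + (14356 - 6*I)) = 1/(17886116/1085 - 6*I) = 1177225*(17886116/1085 + 6*I)/319913187945556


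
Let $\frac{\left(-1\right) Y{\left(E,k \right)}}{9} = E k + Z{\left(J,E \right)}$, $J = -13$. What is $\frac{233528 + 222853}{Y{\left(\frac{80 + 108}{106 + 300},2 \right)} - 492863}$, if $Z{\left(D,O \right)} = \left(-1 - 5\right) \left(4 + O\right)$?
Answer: $- \frac{92645343}{100003957} \approx -0.92642$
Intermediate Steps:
$Z{\left(D,O \right)} = -24 - 6 O$ ($Z{\left(D,O \right)} = - 6 \left(4 + O\right) = -24 - 6 O$)
$Y{\left(E,k \right)} = 216 + 54 E - 9 E k$ ($Y{\left(E,k \right)} = - 9 \left(E k - \left(24 + 6 E\right)\right) = - 9 \left(-24 - 6 E + E k\right) = 216 + 54 E - 9 E k$)
$\frac{233528 + 222853}{Y{\left(\frac{80 + 108}{106 + 300},2 \right)} - 492863} = \frac{233528 + 222853}{\left(216 + 54 \frac{80 + 108}{106 + 300} - 9 \frac{80 + 108}{106 + 300} \cdot 2\right) - 492863} = \frac{456381}{\left(216 + 54 \cdot \frac{188}{406} - 9 \cdot \frac{188}{406} \cdot 2\right) - 492863} = \frac{456381}{\left(216 + 54 \cdot 188 \cdot \frac{1}{406} - 9 \cdot 188 \cdot \frac{1}{406} \cdot 2\right) - 492863} = \frac{456381}{\left(216 + 54 \cdot \frac{94}{203} - \frac{846}{203} \cdot 2\right) - 492863} = \frac{456381}{\left(216 + \frac{5076}{203} - \frac{1692}{203}\right) - 492863} = \frac{456381}{\frac{47232}{203} - 492863} = \frac{456381}{- \frac{100003957}{203}} = 456381 \left(- \frac{203}{100003957}\right) = - \frac{92645343}{100003957}$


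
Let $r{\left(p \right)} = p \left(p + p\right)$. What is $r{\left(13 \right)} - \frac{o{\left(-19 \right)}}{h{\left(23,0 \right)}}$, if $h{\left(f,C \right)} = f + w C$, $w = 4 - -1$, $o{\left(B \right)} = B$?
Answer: $\frac{7793}{23} \approx 338.83$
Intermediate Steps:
$w = 5$ ($w = 4 + 1 = 5$)
$r{\left(p \right)} = 2 p^{2}$ ($r{\left(p \right)} = p 2 p = 2 p^{2}$)
$h{\left(f,C \right)} = f + 5 C$
$r{\left(13 \right)} - \frac{o{\left(-19 \right)}}{h{\left(23,0 \right)}} = 2 \cdot 13^{2} - - \frac{19}{23 + 5 \cdot 0} = 2 \cdot 169 - - \frac{19}{23 + 0} = 338 - - \frac{19}{23} = 338 + \frac{19}{23} = \frac{7793}{23}$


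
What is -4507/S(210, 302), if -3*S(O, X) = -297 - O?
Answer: -4507/169 ≈ -26.669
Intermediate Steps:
S(O, X) = 99 + O/3 (S(O, X) = -(-297 - O)/3 = 99 + O/3)
-4507/S(210, 302) = -4507/(99 + (1/3)*210) = -4507/(99 + 70) = -4507/169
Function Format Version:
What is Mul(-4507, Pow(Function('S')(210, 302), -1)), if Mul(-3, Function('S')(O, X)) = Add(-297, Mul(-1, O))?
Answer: Rational(-4507, 169) ≈ -26.669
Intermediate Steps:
Function('S')(O, X) = Add(99, Mul(Rational(1, 3), O)) (Function('S')(O, X) = Mul(Rational(-1, 3), Add(-297, Mul(-1, O))) = Add(99, Mul(Rational(1, 3), O)))
Mul(-4507, Pow(Function('S')(210, 302), -1)) = Mul(-4507, Pow(Add(99, Mul(Rational(1, 3), 210)), -1)) = Mul(-4507, Pow(Add(99, 70), -1)) = Mul(-4507, Pow(169, -1)) = Mul(-4507, Rational(1, 169)) = Rational(-4507, 169)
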